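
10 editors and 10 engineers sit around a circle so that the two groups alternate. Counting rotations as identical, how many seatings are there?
Fix one of the editors: (10-1)! ways for the remaining editors, × 10! ways for the engineers = 362880 × 3628800 = 1316818944000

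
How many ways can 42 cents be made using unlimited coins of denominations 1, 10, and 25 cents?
Coefficient of x^42 in 1/(1-x^1) · 1/(1-x^10) · 1/(1-x^25). Case on j = number of 25-cent coins (j = 0..1); remainder r = 42 - 25j is made from {1,10} in ⌊r/10⌋+1 ways. r = 42, 17 → 5 + 2 = 7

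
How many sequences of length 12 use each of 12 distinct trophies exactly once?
12! = 479001600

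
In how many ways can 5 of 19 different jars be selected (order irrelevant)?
C(19,5) = 19!/(5!×14!) = 11628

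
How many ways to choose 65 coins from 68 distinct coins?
C(68,65) = 68!/(65!×3!) = 50116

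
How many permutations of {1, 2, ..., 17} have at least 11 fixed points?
Exactly j fixed points: C(17,j)·!(17-j); sum over j ≥ 11 (derangement numbers via !m = (m-1)·(!(m-1) + !(m-2)): !0..!6 = 1, 0, 1, 2, 9, 44, 265). Σ_{j=11}^{17} C(17,j)·!(17-j) = C(17,11)·!6 + C(17,12)·!5 + C(17,13)·!4 + C(17,14)·!3 + C(17,15)·!2 + C(17,16)·!1 + C(17,17)·!0 = 12376·265 + 6188·44 + 2380·9 + 680·2 + 136·1 + 17·0 + 1·1 = 3574829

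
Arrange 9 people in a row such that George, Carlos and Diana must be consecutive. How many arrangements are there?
Treat the 3 as one block: (9-3+1)! × 3! = 5040 × 6 = 30240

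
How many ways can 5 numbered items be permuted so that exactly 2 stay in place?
Choose the 2 fixed points C(5,2) = 10, derange the rest: !3 = Σ_{j=0}^{3} (-1)^j·3!/j! = 6 - 6 + 3 - 1 = 2. Product = 10 × 2 = 20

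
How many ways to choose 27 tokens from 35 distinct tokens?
C(35,27) = 35!/(27!×8!) = 23535820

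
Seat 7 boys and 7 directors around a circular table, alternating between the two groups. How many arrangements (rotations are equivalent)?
Fix one of the boys: (7-1)! ways for the remaining boys, × 7! ways for the directors = 720 × 5040 = 3628800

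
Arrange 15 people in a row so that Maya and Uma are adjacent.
Treat as block: (15-1)! × 2! = 87178291200 × 2 = 174356582400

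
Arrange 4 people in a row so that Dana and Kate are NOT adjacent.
Total - adjacent = 4! - (4-1)!×2 = 24 - 12 = 12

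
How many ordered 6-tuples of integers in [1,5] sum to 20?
Coefficient of x^20 in (x + x² + ... + x^5)^6. By inclusion-exclusion on dice exceeding 5: Σ_j (-1)^j C(6,j)·C(20-1-5j, 5) = C(6,0)·C(19,5) - C(6,1)·C(14,5) + C(6,2)·C(9,5) = 1·11628 - 6·2002 + 15·126 = 1506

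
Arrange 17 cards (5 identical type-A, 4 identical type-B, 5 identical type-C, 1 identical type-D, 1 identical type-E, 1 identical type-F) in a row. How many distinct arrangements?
17! / (5! × 4! × 5! × 1! × 1! × 1!) = 1029188160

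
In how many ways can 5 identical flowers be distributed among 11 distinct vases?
C(5+11-1, 11-1) = C(15, 10) = 3003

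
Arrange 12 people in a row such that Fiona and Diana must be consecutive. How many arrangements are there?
Treat the 2 as one block: (12-2+1)! × 2! = 39916800 × 2 = 79833600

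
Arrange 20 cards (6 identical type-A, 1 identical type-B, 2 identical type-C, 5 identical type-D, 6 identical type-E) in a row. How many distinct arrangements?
20! / (6! × 1! × 2! × 5! × 6!) = 19554575040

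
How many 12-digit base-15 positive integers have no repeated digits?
First digit: 14 choices (nonzero). Then descending: 14 × 14 × 13 × 12 × 11 × 10 × 9 × 8 × 7 × 6 × 5 × 4 = 203416012800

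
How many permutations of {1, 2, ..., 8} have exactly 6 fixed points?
Choose the 6 fixed points C(8,6) = 28, derange the rest: !2 = Σ_{j=0}^{2} (-1)^j·2!/j! = 2 - 2 + 1 = 1. Product = 28 × 1 = 28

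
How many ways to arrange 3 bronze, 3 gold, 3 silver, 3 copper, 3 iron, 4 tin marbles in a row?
19! / (3! × 3! × 3! × 3! × 3! × 4!) = 651819168000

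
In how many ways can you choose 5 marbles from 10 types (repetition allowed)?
C(5+10-1, 10-1) = C(14, 9) = 2002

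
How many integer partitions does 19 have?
Pentagonal recurrence p(n) = p(n-1) + p(n-2) - p(n-5) - p(n-7) + p(n-12) + p(n-15) - ... gives p(0..18) = 1, 1, 2, 3, 5, 7, 11, 15, 22, 30, 42, 56, 77, 101, 135, 176, 231, 297, 385. p(19) = p(18) + p(17) - p(14) - p(12) + p(7) + p(4) = 385 + 297 - 135 - 77 + 15 + 5 = 490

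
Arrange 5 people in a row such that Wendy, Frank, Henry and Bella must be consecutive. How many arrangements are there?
Treat the 4 as one block: (5-4+1)! × 4! = 2 × 24 = 48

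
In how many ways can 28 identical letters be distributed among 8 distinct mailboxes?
C(28+8-1, 8-1) = C(35, 7) = 6724520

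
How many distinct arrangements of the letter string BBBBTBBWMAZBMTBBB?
17! / (1! × 1! × 1! × 2! × 10! × 2!) = 24504480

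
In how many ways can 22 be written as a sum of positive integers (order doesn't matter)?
Pentagonal recurrence p(n) = p(n-1) + p(n-2) - p(n-5) - p(n-7) + p(n-12) + p(n-15) - ... gives p(0..21) = 1, 1, 2, 3, 5, 7, 11, 15, 22, 30, 42, 56, 77, 101, 135, 176, 231, 297, 385, 490, 627, 792. p(22) = p(21) + p(20) - p(17) - p(15) + p(10) + p(7) - p(0) = 792 + 627 - 297 - 176 + 42 + 15 - 1 = 1002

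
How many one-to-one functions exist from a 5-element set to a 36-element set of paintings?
P(36,5) = 36!/(36-5)! = 45239040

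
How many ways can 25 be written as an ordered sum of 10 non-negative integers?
C(25+10-1, 10-1) = C(34, 9) = 52451256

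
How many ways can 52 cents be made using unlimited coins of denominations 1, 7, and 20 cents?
Coefficient of x^52 in 1/(1-x^1) · 1/(1-x^7) · 1/(1-x^20). Case on j = number of 20-cent coins (j = 0..2); remainder r = 52 - 20j is made from {1,7} in ⌊r/7⌋+1 ways. r = 52, 32, 12 → 8 + 5 + 2 = 15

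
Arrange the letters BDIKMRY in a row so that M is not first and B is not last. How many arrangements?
By inclusion-exclusion: 7! - 2×(7-1)! + (7-2)! = 5040 - 1440 + 120 = 3720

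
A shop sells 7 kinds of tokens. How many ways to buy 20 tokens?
C(20+7-1, 7-1) = C(26, 6) = 230230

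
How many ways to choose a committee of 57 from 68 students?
C(68,57) = 68!/(57!×11!) = 1533058025824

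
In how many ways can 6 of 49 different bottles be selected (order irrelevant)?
C(49,6) = 49!/(6!×43!) = 13983816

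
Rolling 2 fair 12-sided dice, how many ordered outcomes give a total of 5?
Coefficient of x^5 in (x + x² + ... + x^12)^2. By inclusion-exclusion on dice exceeding 12: Σ_j (-1)^j C(2,j)·C(5-1-12j, 1) = C(2,0)·C(4,1) = 1·4 = 4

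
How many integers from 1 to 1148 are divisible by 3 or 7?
⌊1148/3⌋ + ⌊1148/7⌋ - ⌊1148/21⌋ = 382 + 164 - 54 = 492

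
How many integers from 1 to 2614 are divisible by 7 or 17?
⌊2614/7⌋ + ⌊2614/17⌋ - ⌊2614/119⌋ = 373 + 153 - 21 = 505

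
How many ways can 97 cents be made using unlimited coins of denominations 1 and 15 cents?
Coefficient of x^97 in 1/(1-x^1) · 1/(1-x^15). Use j coins of 15 for j = 0..⌊97/15⌋ = 6, the rest in 1s: 6 + 1 = 7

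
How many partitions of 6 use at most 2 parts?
By conjugation, equals partitions of 6 into parts ≤ 2. Let r_j(i) = number of partitions of i into parts ≤ j, for i = 0..6. r_1(i) = 1 for all i; r_j(i) = r_{j-1}(i) + r_j(i-j). Rows j = 2..2: ≤2: 1 1 2 2 3 3 4. r_2(6) = 4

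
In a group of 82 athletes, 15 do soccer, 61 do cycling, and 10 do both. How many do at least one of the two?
|A∪B| = |A| + |B| - |A∩B| = 15 + 61 - 10 = 66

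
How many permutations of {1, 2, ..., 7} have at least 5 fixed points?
Exactly j fixed points: C(7,j)·!(7-j); sum over j ≥ 5 (derangement numbers via !m = (m-1)·(!(m-1) + !(m-2)): !0..!2 = 1, 0, 1). Σ_{j=5}^{7} C(7,j)·!(7-j) = C(7,5)·!2 + C(7,6)·!1 + C(7,7)·!0 = 21·1 + 7·0 + 1·1 = 22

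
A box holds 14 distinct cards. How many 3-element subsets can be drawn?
C(14,3) = 14!/(3!×11!) = 364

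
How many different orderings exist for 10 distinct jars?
10! = 3628800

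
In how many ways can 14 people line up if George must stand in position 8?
Fix one position: (14-1)! = 6227020800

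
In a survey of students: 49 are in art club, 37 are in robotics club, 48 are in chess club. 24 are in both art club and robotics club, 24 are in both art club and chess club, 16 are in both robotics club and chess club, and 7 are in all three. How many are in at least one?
|A∪B∪C| = 49+37+48-24-24-16+7 = 77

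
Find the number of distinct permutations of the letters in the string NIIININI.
8! / (5! × 3!) = 56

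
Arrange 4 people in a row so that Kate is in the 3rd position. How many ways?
Fix one position: (4-1)! = 6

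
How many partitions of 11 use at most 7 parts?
By conjugation, equals partitions of 11 into parts ≤ 7. Let r_j(i) = number of partitions of i into parts ≤ j, for i = 0..11. r_1(i) = 1 for all i; r_j(i) = r_{j-1}(i) + r_j(i-j). Rows j = 2..7: ≤2: 1 1 2 2 3 3 4 4 5 5 6 6; ≤3: 1 1 2 3 4 5 7 8 10 12 14 16; ≤4: 1 1 2 3 5 6 9 11 15 18 23 27; ≤5: 1 1 2 3 5 7 10 13 18 23 30 37; ≤6: 1 1 2 3 5 7 11 14 20 26 35 44; ≤7: 1 1 2 3 5 7 11 15 21 28 38 49. r_7(11) = 49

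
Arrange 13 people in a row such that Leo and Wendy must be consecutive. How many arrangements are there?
Treat the 2 as one block: (13-2+1)! × 2! = 479001600 × 2 = 958003200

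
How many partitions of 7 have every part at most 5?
Let r_j(i) = number of partitions of i into parts ≤ j, for i = 0..7. r_1(i) = 1 for all i; r_j(i) = r_{j-1}(i) + r_j(i-j). Rows j = 2..5: ≤2: 1 1 2 2 3 3 4 4; ≤3: 1 1 2 3 4 5 7 8; ≤4: 1 1 2 3 5 6 9 11; ≤5: 1 1 2 3 5 7 10 13. r_5(7) = 13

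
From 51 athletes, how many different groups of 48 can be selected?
C(51,48) = 51!/(48!×3!) = 20825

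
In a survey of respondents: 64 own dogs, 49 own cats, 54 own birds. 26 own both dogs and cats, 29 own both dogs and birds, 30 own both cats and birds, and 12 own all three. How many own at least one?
|A∪B∪C| = 64+49+54-26-29-30+12 = 94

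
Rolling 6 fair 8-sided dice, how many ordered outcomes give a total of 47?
Coefficient of x^47 in (x + x² + ... + x^8)^6. By inclusion-exclusion on dice exceeding 8: Σ_j (-1)^j C(6,j)·C(47-1-8j, 5) = C(6,0)·C(46,5) - C(6,1)·C(38,5) + C(6,2)·C(30,5) - C(6,3)·C(22,5) + C(6,4)·C(14,5) - C(6,5)·C(6,5) = 1·1370754 - 6·501942 + 15·142506 - 20·26334 + 15·2002 - 6·6 = 6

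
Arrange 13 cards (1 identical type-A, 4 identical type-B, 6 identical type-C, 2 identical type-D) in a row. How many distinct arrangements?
13! / (1! × 4! × 6! × 2!) = 180180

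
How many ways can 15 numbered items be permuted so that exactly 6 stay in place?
Choose the 6 fixed points C(15,6) = 5005, derange the rest: !9 = Σ_{j=0}^{9} (-1)^j·9!/j! = 362880 - 362880 + 181440 - 60480 + 15120 - 3024 + 504 - 72 + 9 - 1 = 133496. Product = 5005 × 133496 = 668147480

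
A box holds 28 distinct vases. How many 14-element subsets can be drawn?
C(28,14) = 28!/(14!×14!) = 40116600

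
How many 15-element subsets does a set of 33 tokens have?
C(33,15) = 33!/(15!×18!) = 1037158320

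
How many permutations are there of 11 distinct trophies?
11! = 39916800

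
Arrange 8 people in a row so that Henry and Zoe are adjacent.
Treat as block: (8-1)! × 2! = 5040 × 2 = 10080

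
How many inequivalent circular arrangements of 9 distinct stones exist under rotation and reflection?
(9-1)!/2 = 40320/2 = 20160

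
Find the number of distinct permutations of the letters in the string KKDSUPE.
7! / (1! × 1! × 2! × 1! × 1! × 1!) = 2520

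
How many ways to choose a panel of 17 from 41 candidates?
C(41,17) = 41!/(17!×24!) = 151584480450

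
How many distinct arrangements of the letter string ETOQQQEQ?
8! / (2! × 1! × 4! × 1!) = 840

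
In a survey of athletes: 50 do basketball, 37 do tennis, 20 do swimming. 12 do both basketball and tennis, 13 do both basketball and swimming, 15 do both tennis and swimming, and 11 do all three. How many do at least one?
|A∪B∪C| = 50+37+20-12-13-15+11 = 78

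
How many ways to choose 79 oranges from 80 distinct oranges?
C(80,79) = 80!/(79!×1!) = 80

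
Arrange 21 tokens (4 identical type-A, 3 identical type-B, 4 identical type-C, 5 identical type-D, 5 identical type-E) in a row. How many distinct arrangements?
21! / (4! × 3! × 4! × 5! × 5!) = 1026615189600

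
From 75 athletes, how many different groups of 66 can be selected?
C(75,66) = 75!/(66!×9!) = 125595622175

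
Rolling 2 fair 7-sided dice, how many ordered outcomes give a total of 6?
Coefficient of x^6 in (x + x² + ... + x^7)^2. By inclusion-exclusion on dice exceeding 7: Σ_j (-1)^j C(2,j)·C(6-1-7j, 1) = C(2,0)·C(5,1) = 1·5 = 5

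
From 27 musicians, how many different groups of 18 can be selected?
C(27,18) = 27!/(18!×9!) = 4686825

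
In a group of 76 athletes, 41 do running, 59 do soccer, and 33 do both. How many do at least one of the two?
|A∪B| = |A| + |B| - |A∩B| = 41 + 59 - 33 = 67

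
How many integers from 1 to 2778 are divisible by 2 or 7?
⌊2778/2⌋ + ⌊2778/7⌋ - ⌊2778/14⌋ = 1389 + 396 - 198 = 1587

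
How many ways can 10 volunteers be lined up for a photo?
10! = 3628800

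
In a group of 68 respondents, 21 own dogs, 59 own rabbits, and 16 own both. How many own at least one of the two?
|A∪B| = |A| + |B| - |A∩B| = 21 + 59 - 16 = 64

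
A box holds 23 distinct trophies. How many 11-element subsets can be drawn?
C(23,11) = 23!/(11!×12!) = 1352078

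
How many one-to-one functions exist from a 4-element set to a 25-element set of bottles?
P(25,4) = 25!/(25-4)! = 303600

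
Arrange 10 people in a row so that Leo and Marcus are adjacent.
Treat as block: (10-1)! × 2! = 362880 × 2 = 725760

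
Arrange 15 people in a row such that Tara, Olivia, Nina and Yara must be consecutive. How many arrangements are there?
Treat the 4 as one block: (15-4+1)! × 4! = 479001600 × 24 = 11496038400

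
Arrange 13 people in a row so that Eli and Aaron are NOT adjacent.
Total - adjacent = 13! - (13-1)!×2 = 6227020800 - 958003200 = 5269017600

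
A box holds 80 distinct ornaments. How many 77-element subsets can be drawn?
C(80,77) = 80!/(77!×3!) = 82160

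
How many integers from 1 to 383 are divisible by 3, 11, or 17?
⌊383/3⌋+⌊383/11⌋+⌊383/17⌋ - ⌊383/33⌋-⌊383/51⌋-⌊383/187⌋ + ⌊383/561⌋ = 127+34+22 - 11-7-2 + 0 = 163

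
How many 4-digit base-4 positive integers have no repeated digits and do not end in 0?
Last digit: 3 nonzero choices. First digit: 2 (nonzero, ≠last). Middle 2: P(2,2) = 2. Total = 12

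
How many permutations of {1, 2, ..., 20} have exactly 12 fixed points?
Choose the 12 fixed points C(20,12) = 125970, derange the rest: !8 = Σ_{j=0}^{8} (-1)^j·8!/j! = 40320 - 40320 + 20160 - 6720 + 1680 - 336 + 56 - 8 + 1 = 14833. Product = 125970 × 14833 = 1868513010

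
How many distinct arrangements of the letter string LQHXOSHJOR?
10! / (1! × 1! × 2! × 1! × 1! × 1! × 2! × 1!) = 907200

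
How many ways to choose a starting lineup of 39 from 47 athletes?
C(47,39) = 47!/(39!×8!) = 314457495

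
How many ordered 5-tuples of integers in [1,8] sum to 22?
Coefficient of x^22 in (x + x² + ... + x^8)^5. By inclusion-exclusion on dice exceeding 8: Σ_j (-1)^j C(5,j)·C(22-1-8j, 4) = C(5,0)·C(21,4) - C(5,1)·C(13,4) + C(5,2)·C(5,4) = 1·5985 - 5·715 + 10·5 = 2460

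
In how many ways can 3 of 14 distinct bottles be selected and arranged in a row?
P(14,3) = 14!/(14-3)! = 2184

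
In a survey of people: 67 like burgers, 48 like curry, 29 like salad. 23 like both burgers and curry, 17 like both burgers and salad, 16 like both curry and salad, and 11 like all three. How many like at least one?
|A∪B∪C| = 67+48+29-23-17-16+11 = 99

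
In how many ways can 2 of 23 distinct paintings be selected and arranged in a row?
P(23,2) = 23!/(23-2)! = 506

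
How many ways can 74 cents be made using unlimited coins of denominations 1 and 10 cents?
Coefficient of x^74 in 1/(1-x^1) · 1/(1-x^10). Use j coins of 10 for j = 0..⌊74/10⌋ = 7, the rest in 1s: 7 + 1 = 8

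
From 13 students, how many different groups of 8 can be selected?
C(13,8) = 13!/(8!×5!) = 1287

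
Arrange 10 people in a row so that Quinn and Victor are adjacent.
Treat as block: (10-1)! × 2! = 362880 × 2 = 725760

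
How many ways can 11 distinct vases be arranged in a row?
11! = 39916800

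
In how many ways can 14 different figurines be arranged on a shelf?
14! = 87178291200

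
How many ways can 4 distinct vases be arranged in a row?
4! = 24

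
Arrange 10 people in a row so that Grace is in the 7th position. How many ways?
Fix one position: (10-1)! = 362880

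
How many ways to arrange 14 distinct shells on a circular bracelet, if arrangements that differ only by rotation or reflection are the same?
(14-1)!/2 = 6227020800/2 = 3113510400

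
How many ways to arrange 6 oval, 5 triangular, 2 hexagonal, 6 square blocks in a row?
19! / (6! × 5! × 2! × 6!) = 977728752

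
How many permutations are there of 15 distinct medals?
15! = 1307674368000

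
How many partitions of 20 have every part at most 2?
Let r_j(i) = number of partitions of i into parts ≤ j, for i = 0..20. r_1(i) = 1 for all i; r_j(i) = r_{j-1}(i) + r_j(i-j). Rows j = 2..2: ≤2: 1 1 2 2 3 3 4 4 5 5 6 6 7 7 8 8 9 9 10 10 11. r_2(20) = 11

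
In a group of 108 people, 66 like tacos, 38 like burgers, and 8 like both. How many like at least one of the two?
|A∪B| = |A| + |B| - |A∩B| = 66 + 38 - 8 = 96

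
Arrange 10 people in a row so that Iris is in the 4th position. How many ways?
Fix one position: (10-1)! = 362880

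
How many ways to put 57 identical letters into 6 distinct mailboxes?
C(57+6-1, 6-1) = C(62, 5) = 6471002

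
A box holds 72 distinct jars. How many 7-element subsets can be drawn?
C(72,7) = 72!/(7!×65!) = 1473109704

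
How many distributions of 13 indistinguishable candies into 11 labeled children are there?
C(13+11-1, 11-1) = C(23, 10) = 1144066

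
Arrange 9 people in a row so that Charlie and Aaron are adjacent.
Treat as block: (9-1)! × 2! = 40320 × 2 = 80640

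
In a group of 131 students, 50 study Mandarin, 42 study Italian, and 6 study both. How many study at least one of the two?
|A∪B| = |A| + |B| - |A∩B| = 50 + 42 - 6 = 86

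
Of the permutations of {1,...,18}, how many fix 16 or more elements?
Exactly j fixed points: C(18,j)·!(18-j); sum over j ≥ 16 (derangement numbers via !m = (m-1)·(!(m-1) + !(m-2)): !0..!2 = 1, 0, 1). Σ_{j=16}^{18} C(18,j)·!(18-j) = C(18,16)·!2 + C(18,17)·!1 + C(18,18)·!0 = 153·1 + 18·0 + 1·1 = 154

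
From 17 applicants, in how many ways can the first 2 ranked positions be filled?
P(17,2) = 17!/(17-2)! = 272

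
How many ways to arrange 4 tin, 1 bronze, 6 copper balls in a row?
11! / (4! × 1! × 6!) = 2310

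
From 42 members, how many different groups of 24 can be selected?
C(42,24) = 42!/(24!×18!) = 353697121050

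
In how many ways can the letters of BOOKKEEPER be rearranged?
10! / (1! × 2! × 2! × 3! × 1! × 1!) = 151200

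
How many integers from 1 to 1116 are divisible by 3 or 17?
⌊1116/3⌋ + ⌊1116/17⌋ - ⌊1116/51⌋ = 372 + 65 - 21 = 416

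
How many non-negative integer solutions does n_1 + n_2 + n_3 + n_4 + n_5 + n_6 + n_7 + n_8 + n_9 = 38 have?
C(38+9-1, 9-1) = C(46, 8) = 260932815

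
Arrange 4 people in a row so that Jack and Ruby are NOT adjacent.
Total - adjacent = 4! - (4-1)!×2 = 24 - 12 = 12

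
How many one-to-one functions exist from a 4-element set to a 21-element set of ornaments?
P(21,4) = 21!/(21-4)! = 143640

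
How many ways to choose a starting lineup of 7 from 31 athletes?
C(31,7) = 31!/(7!×24!) = 2629575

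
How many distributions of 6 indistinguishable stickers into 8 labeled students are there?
C(6+8-1, 8-1) = C(13, 7) = 1716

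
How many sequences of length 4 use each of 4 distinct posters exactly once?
4! = 24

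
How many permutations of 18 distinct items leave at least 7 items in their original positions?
Exactly j fixed points: C(18,j)·!(18-j); sum over j ≥ 7 (derangement numbers via !m = (m-1)·(!(m-1) + !(m-2)): !0..!11 = 1, 0, 1, 2, 9, 44, 265, 1854, 14833, 133496, 1334961, 14684570). Σ_{j=7}^{18} C(18,j)·!(18-j) = C(18,7)·!11 + C(18,8)·!10 + C(18,9)·!9 + C(18,10)·!8 + C(18,11)·!7 + C(18,12)·!6 + C(18,13)·!5 + C(18,14)·!4 + C(18,15)·!3 + C(18,16)·!2 + C(18,17)·!1 + C(18,18)·!0 = 31824·14684570 + 43758·1334961 + 48620·133496 + 43758·14833 + 31824·1854 + 18564·265 + 8568·44 + 3060·9 + 816·2 + 153·1 + 18·0 + 1·1 = 532940944526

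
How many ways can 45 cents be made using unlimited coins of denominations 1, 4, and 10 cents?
Coefficient of x^45 in 1/(1-x^1) · 1/(1-x^4) · 1/(1-x^10). Case on j = number of 10-cent coins (j = 0..4); remainder r = 45 - 10j is made from {1,4} in ⌊r/4⌋+1 ways. r = 45, 35, 25, 15, 5 → 12 + 9 + 7 + 4 + 2 = 34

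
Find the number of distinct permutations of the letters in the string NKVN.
4! / (1! × 2! × 1!) = 12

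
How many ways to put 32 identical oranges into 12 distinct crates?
C(32+12-1, 12-1) = C(43, 11) = 5752004349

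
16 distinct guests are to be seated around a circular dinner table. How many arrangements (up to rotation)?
Circular: fix one position, arrange the rest. (16-1)! = 1307674368000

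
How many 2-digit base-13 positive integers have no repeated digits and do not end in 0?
Last digit: 12 nonzero choices. First digit: 11 (nonzero, ≠last). Middle 0: P(11,0) = 1. Total = 132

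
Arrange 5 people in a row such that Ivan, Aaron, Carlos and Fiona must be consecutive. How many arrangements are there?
Treat the 4 as one block: (5-4+1)! × 4! = 2 × 24 = 48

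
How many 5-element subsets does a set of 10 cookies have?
C(10,5) = 10!/(5!×5!) = 252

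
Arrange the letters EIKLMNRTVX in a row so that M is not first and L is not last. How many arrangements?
By inclusion-exclusion: 10! - 2×(10-1)! + (10-2)! = 3628800 - 725760 + 40320 = 2943360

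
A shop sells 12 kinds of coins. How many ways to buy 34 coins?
C(34+12-1, 12-1) = C(45, 11) = 10150595910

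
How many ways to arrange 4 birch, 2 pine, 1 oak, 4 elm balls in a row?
11! / (4! × 2! × 1! × 4!) = 34650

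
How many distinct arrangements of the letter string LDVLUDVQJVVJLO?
14! / (2! × 4! × 1! × 1! × 1! × 3! × 2!) = 151351200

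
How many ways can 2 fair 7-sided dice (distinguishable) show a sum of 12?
Coefficient of x^12 in (x + x² + ... + x^7)^2. By inclusion-exclusion on dice exceeding 7: Σ_j (-1)^j C(2,j)·C(12-1-7j, 1) = C(2,0)·C(11,1) - C(2,1)·C(4,1) = 1·11 - 2·4 = 3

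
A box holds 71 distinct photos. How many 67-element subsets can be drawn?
C(71,67) = 71!/(67!×4!) = 971635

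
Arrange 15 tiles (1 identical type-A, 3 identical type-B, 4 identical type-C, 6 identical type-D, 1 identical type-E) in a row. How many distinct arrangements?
15! / (1! × 3! × 4! × 6! × 1!) = 12612600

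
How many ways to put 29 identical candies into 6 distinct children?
C(29+6-1, 6-1) = C(34, 5) = 278256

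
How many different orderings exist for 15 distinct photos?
15! = 1307674368000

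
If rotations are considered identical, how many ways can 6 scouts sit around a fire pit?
Circular: fix one position, arrange the rest. (6-1)! = 120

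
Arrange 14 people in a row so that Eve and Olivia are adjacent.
Treat as block: (14-1)! × 2! = 6227020800 × 2 = 12454041600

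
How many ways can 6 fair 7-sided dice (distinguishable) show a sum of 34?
Coefficient of x^34 in (x + x² + ... + x^7)^6. By inclusion-exclusion on dice exceeding 7: Σ_j (-1)^j C(6,j)·C(34-1-7j, 5) = C(6,0)·C(33,5) - C(6,1)·C(26,5) + C(6,2)·C(19,5) - C(6,3)·C(12,5) + C(6,4)·C(5,5) = 1·237336 - 6·65780 + 15·11628 - 20·792 + 15·1 = 1251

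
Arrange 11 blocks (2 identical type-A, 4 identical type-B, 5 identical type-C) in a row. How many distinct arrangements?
11! / (2! × 4! × 5!) = 6930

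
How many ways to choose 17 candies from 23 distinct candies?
C(23,17) = 23!/(17!×6!) = 100947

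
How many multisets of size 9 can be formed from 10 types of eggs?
C(9+10-1, 10-1) = C(18, 9) = 48620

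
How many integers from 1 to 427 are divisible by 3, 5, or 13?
⌊427/3⌋+⌊427/5⌋+⌊427/13⌋ - ⌊427/15⌋-⌊427/39⌋-⌊427/65⌋ + ⌊427/195⌋ = 142+85+32 - 28-10-6 + 2 = 217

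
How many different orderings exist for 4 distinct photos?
4! = 24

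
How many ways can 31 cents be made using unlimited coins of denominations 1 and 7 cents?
Coefficient of x^31 in 1/(1-x^1) · 1/(1-x^7). Use j coins of 7 for j = 0..⌊31/7⌋ = 4, the rest in 1s: 4 + 1 = 5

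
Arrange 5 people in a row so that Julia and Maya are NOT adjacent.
Total - adjacent = 5! - (5-1)!×2 = 120 - 48 = 72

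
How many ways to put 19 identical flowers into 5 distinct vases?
C(19+5-1, 5-1) = C(23, 4) = 8855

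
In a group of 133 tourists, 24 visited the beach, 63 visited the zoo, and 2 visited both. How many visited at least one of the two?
|A∪B| = |A| + |B| - |A∩B| = 24 + 63 - 2 = 85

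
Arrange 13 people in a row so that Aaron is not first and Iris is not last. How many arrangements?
By inclusion-exclusion: 13! - 2×(13-1)! + (13-2)! = 6227020800 - 958003200 + 39916800 = 5308934400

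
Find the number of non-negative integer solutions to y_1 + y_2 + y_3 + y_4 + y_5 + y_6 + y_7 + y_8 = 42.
C(42+8-1, 8-1) = C(49, 7) = 85900584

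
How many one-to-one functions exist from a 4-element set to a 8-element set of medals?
P(8,4) = 8!/(8-4)! = 1680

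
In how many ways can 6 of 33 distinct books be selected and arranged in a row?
P(33,6) = 33!/(33-6)! = 797448960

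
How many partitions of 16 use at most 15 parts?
By conjugation, equals partitions of 16 into parts ≤ 15. Let r_j(i) = number of partitions of i into parts ≤ j, for i = 0..16. r_1(i) = 1 for all i; r_j(i) = r_{j-1}(i) + r_j(i-j). Rows j = 2..15: ≤2: 1 1 2 2 3 3 4 4 5 5 6 6 7 7 8 8 9; ≤3: 1 1 2 3 4 5 7 8 10 12 14 16 19 21 24 27 30; ≤4: 1 1 2 3 5 6 9 11 15 18 23 27 34 39 47 54 64; ≤5: 1 1 2 3 5 7 10 13 18 23 30 37 47 57 70 84 101; ≤6: 1 1 2 3 5 7 11 14 20 26 35 44 58 71 90 110 136; ≤7: 1 1 2 3 5 7 11 15 21 28 38 49 65 82 105 131 164; ≤8: 1 1 2 3 5 7 11 15 22 29 40 52 70 89 116 146 186; ≤9: 1 1 2 3 5 7 11 15 22 30 41 54 73 94 123 157 201; ≤10: 1 1 2 3 5 7 11 15 22 30 42 55 75 97 128 164 212; ≤11: 1 1 2 3 5 7 11 15 22 30 42 56 76 99 131 169 219; ≤12: 1 1 2 3 5 7 11 15 22 30 42 56 77 100 133 172 224; ≤13: 1 1 2 3 5 7 11 15 22 30 42 56 77 101 134 174 227; ≤14: 1 1 2 3 5 7 11 15 22 30 42 56 77 101 135 175 229; ≤15: 1 1 2 3 5 7 11 15 22 30 42 56 77 101 135 176 230. r_15(16) = 230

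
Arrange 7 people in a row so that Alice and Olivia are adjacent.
Treat as block: (7-1)! × 2! = 720 × 2 = 1440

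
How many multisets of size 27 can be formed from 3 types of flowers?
C(27+3-1, 3-1) = C(29, 2) = 406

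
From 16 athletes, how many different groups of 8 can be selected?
C(16,8) = 16!/(8!×8!) = 12870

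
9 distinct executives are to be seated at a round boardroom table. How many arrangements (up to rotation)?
Circular: fix one position, arrange the rest. (9-1)! = 40320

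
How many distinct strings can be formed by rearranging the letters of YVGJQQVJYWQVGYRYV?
17! / (2! × 1! × 4! × 2! × 1! × 3! × 4!) = 25729704000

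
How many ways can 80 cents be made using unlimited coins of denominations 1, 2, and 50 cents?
Coefficient of x^80 in 1/(1-x^1) · 1/(1-x^2) · 1/(1-x^50). Case on j = number of 50-cent coins (j = 0..1); remainder r = 80 - 50j is made from {1,2} in ⌊r/2⌋+1 ways. r = 80, 30 → 41 + 16 = 57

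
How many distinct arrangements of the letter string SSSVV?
5! / (3! × 2!) = 10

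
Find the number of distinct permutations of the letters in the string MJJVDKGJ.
8! / (3! × 1! × 1! × 1! × 1! × 1!) = 6720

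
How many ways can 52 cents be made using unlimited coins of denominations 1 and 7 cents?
Coefficient of x^52 in 1/(1-x^1) · 1/(1-x^7). Use j coins of 7 for j = 0..⌊52/7⌋ = 7, the rest in 1s: 7 + 1 = 8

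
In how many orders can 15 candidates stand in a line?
15! = 1307674368000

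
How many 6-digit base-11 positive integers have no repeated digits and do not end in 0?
Last digit: 10 nonzero choices. First digit: 9 (nonzero, ≠last). Middle 4: P(9,4) = 3024. Total = 272160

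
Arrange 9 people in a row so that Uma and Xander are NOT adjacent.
Total - adjacent = 9! - (9-1)!×2 = 362880 - 80640 = 282240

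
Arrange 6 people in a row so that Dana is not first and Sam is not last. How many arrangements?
By inclusion-exclusion: 6! - 2×(6-1)! + (6-2)! = 720 - 240 + 24 = 504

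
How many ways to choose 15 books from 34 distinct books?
C(34,15) = 34!/(15!×19!) = 1855967520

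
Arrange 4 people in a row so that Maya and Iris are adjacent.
Treat as block: (4-1)! × 2! = 6 × 2 = 12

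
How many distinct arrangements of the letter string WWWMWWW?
7! / (1! × 6!) = 7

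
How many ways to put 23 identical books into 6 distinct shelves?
C(23+6-1, 6-1) = C(28, 5) = 98280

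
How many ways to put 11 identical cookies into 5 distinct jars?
C(11+5-1, 5-1) = C(15, 4) = 1365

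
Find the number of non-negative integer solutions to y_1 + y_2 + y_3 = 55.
C(55+3-1, 3-1) = C(57, 2) = 1596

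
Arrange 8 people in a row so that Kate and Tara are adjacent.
Treat as block: (8-1)! × 2! = 5040 × 2 = 10080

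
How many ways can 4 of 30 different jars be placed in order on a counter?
P(30,4) = 30!/(30-4)! = 657720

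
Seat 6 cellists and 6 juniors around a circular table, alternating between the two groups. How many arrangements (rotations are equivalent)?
Fix one of the cellists: (6-1)! ways for the remaining cellists, × 6! ways for the juniors = 120 × 720 = 86400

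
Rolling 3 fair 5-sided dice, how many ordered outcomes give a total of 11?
Coefficient of x^11 in (x + x² + ... + x^5)^3. By inclusion-exclusion on dice exceeding 5: Σ_j (-1)^j C(3,j)·C(11-1-5j, 2) = C(3,0)·C(10,2) - C(3,1)·C(5,2) = 1·45 - 3·10 = 15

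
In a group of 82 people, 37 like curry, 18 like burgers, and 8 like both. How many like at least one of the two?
|A∪B| = |A| + |B| - |A∩B| = 37 + 18 - 8 = 47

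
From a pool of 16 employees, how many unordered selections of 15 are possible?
C(16,15) = 16!/(15!×1!) = 16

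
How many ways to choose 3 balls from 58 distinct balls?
C(58,3) = 58!/(3!×55!) = 30856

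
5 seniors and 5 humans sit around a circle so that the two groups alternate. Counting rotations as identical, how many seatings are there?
Fix one of the seniors: (5-1)! ways for the remaining seniors, × 5! ways for the humans = 24 × 120 = 2880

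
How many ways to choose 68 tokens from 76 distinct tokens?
C(76,68) = 76!/(68!×8!) = 18855883575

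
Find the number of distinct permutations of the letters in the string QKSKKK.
6! / (4! × 1! × 1!) = 30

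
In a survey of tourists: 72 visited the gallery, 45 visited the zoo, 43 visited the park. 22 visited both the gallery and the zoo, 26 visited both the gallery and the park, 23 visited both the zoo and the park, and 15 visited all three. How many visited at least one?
|A∪B∪C| = 72+45+43-22-26-23+15 = 104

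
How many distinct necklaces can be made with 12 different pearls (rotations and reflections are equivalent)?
(12-1)!/2 = 39916800/2 = 19958400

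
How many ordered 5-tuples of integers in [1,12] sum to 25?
Coefficient of x^25 in (x + x² + ... + x^12)^5. By inclusion-exclusion on dice exceeding 12: Σ_j (-1)^j C(5,j)·C(25-1-12j, 4) = C(5,0)·C(24,4) - C(5,1)·C(12,4) = 1·10626 - 5·495 = 8151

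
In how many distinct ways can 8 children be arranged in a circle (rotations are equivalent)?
Circular: fix one position, arrange the rest. (8-1)! = 5040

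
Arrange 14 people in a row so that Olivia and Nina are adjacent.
Treat as block: (14-1)! × 2! = 6227020800 × 2 = 12454041600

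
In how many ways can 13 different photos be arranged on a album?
13! = 6227020800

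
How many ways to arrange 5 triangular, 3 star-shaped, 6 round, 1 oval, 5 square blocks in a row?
20! / (5! × 3! × 6! × 1! × 5!) = 39109150080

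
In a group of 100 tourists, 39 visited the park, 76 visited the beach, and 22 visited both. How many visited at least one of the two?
|A∪B| = |A| + |B| - |A∩B| = 39 + 76 - 22 = 93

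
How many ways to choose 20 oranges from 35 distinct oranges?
C(35,20) = 35!/(20!×15!) = 3247943160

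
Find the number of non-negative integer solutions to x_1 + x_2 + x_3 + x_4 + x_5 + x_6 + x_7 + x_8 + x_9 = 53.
C(53+9-1, 9-1) = C(61, 8) = 2944827765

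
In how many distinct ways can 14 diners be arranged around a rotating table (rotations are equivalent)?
Circular: fix one position, arrange the rest. (14-1)! = 6227020800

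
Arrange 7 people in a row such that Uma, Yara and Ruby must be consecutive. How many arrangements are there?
Treat the 3 as one block: (7-3+1)! × 3! = 120 × 6 = 720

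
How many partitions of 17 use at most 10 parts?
By conjugation, equals partitions of 17 into parts ≤ 10. Let r_j(i) = number of partitions of i into parts ≤ j, for i = 0..17. r_1(i) = 1 for all i; r_j(i) = r_{j-1}(i) + r_j(i-j). Rows j = 2..10: ≤2: 1 1 2 2 3 3 4 4 5 5 6 6 7 7 8 8 9 9; ≤3: 1 1 2 3 4 5 7 8 10 12 14 16 19 21 24 27 30 33; ≤4: 1 1 2 3 5 6 9 11 15 18 23 27 34 39 47 54 64 72; ≤5: 1 1 2 3 5 7 10 13 18 23 30 37 47 57 70 84 101 119; ≤6: 1 1 2 3 5 7 11 14 20 26 35 44 58 71 90 110 136 163; ≤7: 1 1 2 3 5 7 11 15 21 28 38 49 65 82 105 131 164 201; ≤8: 1 1 2 3 5 7 11 15 22 29 40 52 70 89 116 146 186 230; ≤9: 1 1 2 3 5 7 11 15 22 30 41 54 73 94 123 157 201 252; ≤10: 1 1 2 3 5 7 11 15 22 30 42 55 75 97 128 164 212 267. r_10(17) = 267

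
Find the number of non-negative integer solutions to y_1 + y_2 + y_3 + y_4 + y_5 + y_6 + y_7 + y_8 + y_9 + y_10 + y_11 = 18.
C(18+11-1, 11-1) = C(28, 10) = 13123110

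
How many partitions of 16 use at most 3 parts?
By conjugation, equals partitions of 16 into parts ≤ 3. Let r_j(i) = number of partitions of i into parts ≤ j, for i = 0..16. r_1(i) = 1 for all i; r_j(i) = r_{j-1}(i) + r_j(i-j). Rows j = 2..3: ≤2: 1 1 2 2 3 3 4 4 5 5 6 6 7 7 8 8 9; ≤3: 1 1 2 3 4 5 7 8 10 12 14 16 19 21 24 27 30. r_3(16) = 30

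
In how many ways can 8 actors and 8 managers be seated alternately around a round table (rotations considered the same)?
Fix one of the actors: (8-1)! ways for the remaining actors, × 8! ways for the managers = 5040 × 40320 = 203212800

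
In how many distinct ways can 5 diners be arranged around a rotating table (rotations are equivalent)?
Circular: fix one position, arrange the rest. (5-1)! = 24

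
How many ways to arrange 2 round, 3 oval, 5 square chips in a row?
10! / (2! × 3! × 5!) = 2520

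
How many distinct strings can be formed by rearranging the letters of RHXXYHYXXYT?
11! / (1! × 4! × 1! × 3! × 2!) = 138600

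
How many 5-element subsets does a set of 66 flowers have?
C(66,5) = 66!/(5!×61!) = 8936928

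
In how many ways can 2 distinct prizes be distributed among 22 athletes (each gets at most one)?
P(22,2) = 22!/(22-2)! = 462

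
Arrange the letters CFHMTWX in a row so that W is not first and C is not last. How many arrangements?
By inclusion-exclusion: 7! - 2×(7-1)! + (7-2)! = 5040 - 1440 + 120 = 3720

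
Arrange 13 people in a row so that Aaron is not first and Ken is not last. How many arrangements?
By inclusion-exclusion: 13! - 2×(13-1)! + (13-2)! = 6227020800 - 958003200 + 39916800 = 5308934400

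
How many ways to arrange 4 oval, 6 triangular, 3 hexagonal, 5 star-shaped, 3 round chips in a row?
21! / (4! × 6! × 3! × 5! × 3!) = 684410126400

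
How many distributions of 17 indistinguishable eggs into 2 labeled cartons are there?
C(17+2-1, 2-1) = C(18, 1) = 18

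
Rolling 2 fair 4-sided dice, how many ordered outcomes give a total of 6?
Coefficient of x^6 in (x + x² + ... + x^4)^2. By inclusion-exclusion on dice exceeding 4: Σ_j (-1)^j C(2,j)·C(6-1-4j, 1) = C(2,0)·C(5,1) - C(2,1)·C(1,1) = 1·5 - 2·1 = 3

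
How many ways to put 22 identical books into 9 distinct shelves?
C(22+9-1, 9-1) = C(30, 8) = 5852925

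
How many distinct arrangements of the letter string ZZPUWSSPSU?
10! / (3! × 2! × 2! × 1! × 2!) = 75600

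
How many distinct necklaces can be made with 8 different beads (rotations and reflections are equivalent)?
(8-1)!/2 = 5040/2 = 2520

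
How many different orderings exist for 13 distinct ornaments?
13! = 6227020800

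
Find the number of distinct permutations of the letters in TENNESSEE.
9! / (1! × 4! × 2! × 2!) = 3780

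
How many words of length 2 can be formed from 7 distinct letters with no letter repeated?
P(7,2) = 7!/(7-2)! = 42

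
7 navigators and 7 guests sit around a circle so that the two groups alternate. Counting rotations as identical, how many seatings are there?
Fix one of the navigators: (7-1)! ways for the remaining navigators, × 7! ways for the guests = 720 × 5040 = 3628800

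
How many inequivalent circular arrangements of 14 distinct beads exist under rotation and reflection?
(14-1)!/2 = 6227020800/2 = 3113510400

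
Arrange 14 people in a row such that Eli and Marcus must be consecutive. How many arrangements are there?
Treat the 2 as one block: (14-2+1)! × 2! = 6227020800 × 2 = 12454041600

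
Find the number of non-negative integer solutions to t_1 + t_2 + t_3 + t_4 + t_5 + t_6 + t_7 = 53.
C(53+7-1, 7-1) = C(59, 6) = 45057474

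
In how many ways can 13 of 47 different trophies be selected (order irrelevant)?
C(47,13) = 47!/(13!×34!) = 140676848445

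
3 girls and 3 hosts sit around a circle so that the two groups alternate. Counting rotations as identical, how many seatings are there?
Fix one of the girls: (3-1)! ways for the remaining girls, × 3! ways for the hosts = 2 × 6 = 12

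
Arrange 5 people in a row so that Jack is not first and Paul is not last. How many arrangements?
By inclusion-exclusion: 5! - 2×(5-1)! + (5-2)! = 120 - 48 + 6 = 78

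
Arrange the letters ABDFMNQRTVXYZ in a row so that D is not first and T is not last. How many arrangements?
By inclusion-exclusion: 13! - 2×(13-1)! + (13-2)! = 6227020800 - 958003200 + 39916800 = 5308934400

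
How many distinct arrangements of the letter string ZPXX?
4! / (1! × 1! × 2!) = 12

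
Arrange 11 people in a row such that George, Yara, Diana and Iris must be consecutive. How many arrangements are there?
Treat the 4 as one block: (11-4+1)! × 4! = 40320 × 24 = 967680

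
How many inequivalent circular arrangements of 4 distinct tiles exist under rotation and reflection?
(4-1)!/2 = 6/2 = 3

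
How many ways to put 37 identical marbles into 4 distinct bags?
C(37+4-1, 4-1) = C(40, 3) = 9880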